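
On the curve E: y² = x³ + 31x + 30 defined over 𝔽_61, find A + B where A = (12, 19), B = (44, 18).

(19, 6)

(12, 19) + (44, 18). λ = (18 - 19)/(44 - 12) ≡ 60/32 mod 61. 32⁻¹ ≡ 21 (mod 61) since 32·21 = 672 ≡ 1, so λ ≡ 40.
  x = λ² - 12 - 44 = 1600 - 56 ≡ 19; y = λ·(12 - 19) - 19 ≡ 6. → (19, 6)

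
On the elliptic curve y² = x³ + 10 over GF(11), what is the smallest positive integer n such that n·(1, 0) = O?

2

2P: (1, 0) + (1, 0): same x and y₁ ≡ -y₂, so the sum is O.
2P = O, so the order is 2.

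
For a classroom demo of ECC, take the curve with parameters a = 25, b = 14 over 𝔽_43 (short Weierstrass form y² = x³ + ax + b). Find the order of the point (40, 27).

2P: tangent at (40, 27): λ = (3·40² + 25)/(2·27) ≡ 9/11. 11⁻¹ ≡ 4 (mod 43) since 11·4 = 44 ≡ 1, so λ ≡ 9·4 ≡ 36.
  x = λ² - 40 - 40 = 1296 - 80 ≡ 12; y = λ·(40 - 12) - 27 ≡ 35. → (12, 35)
3P: (12, 35) + (40, 27). λ = (27 - 35)/(40 - 12) ≡ 35/28 mod 43. 28⁻¹ ≡ 20 (mod 43), so λ ≡ 12.
  x = λ² - 12 - 40 = 144 - 52 ≡ 6; y = λ·(12 - 6) - 35 ≡ 37. → (6, 37)
4P: (6, 37) + (40, 27). λ = (27 - 37)/(40 - 6) ≡ 33/34 mod 43. 34⁻¹ ≡ 19 (mod 43), so λ ≡ 25.
  x = λ² - 6 - 40 = 625 - 46 ≡ 20; y = λ·(6 - 20) - 37 ≡ 0. → (20, 0)
5P: (20, 0) + (40, 27). λ = (27 - 0)/(40 - 20) ≡ 27/20 mod 43. 20⁻¹ ≡ 28 (mod 43), so λ ≡ 25.
  x = λ² - 20 - 40 = 625 - 60 ≡ 6; y = λ·(20 - 6) - 0 ≡ 6. → (6, 6)
6P: (6, 6) + (40, 27). λ = (27 - 6)/(40 - 6) ≡ 21/34 mod 43. 34⁻¹ ≡ 19 (mod 43) since 34·19 = 646 ≡ 1, so λ ≡ 12.
  x = λ² - 6 - 40 = 144 - 46 ≡ 12; y = λ·(6 - 12) - 6 ≡ 8. → (12, 8)
7P: (12, 8) + (40, 27). λ = (27 - 8)/(40 - 12) ≡ 19/28 mod 43. 28⁻¹ ≡ 20 (mod 43), so λ ≡ 36.
  x = λ² - 12 - 40 = 1296 - 52 ≡ 40; y = λ·(12 - 40) - 8 ≡ 16. → (40, 16)
8P: (40, 16) + (40, 27): same x and y₁ ≡ -y₂, so the sum is O.
8P = O, so the order is 8.

8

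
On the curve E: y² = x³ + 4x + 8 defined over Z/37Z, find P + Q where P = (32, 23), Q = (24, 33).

(32, 23) + (24, 33). λ = (33 - 23)/(24 - 32) ≡ 10/29 mod 37. 29⁻¹ ≡ 23 (mod 37), so λ ≡ 8.
  x = λ² - 32 - 24 = 64 - 56 ≡ 8; y = λ·(32 - 8) - 23 ≡ 21. → (8, 21)

(8, 21)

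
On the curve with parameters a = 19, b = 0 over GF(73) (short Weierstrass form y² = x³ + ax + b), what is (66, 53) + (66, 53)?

tangent at (66, 53): λ = (3·66² + 19)/(2·53) ≡ 20/33. 33⁻¹ ≡ 31 (mod 73), so λ ≡ 20·31 ≡ 36.
  x = λ² - 66 - 66 = 1296 - 132 ≡ 69; y = λ·(66 - 69) - 53 ≡ 58. → (69, 58)

(69, 58)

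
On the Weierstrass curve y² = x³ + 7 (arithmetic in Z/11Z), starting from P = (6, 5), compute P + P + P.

(5, 0)

Repeated addition: build up to 3P.
2P: tangent at (6, 5): λ = (3·6² + 0)/(2·5) ≡ 9/10. 10⁻¹ ≡ 10 (mod 11) since 10·10 = 100 ≡ 1, so λ ≡ 9·10 ≡ 2.
  x = λ² - 6 - 6 = 4 - 12 ≡ 3; y = λ·(6 - 3) - 5 ≡ 1. → (3, 1)
3P: (3, 1) + (6, 5). λ = (5 - 1)/(6 - 3) ≡ 4/3 mod 11. 3⁻¹ ≡ 4 (mod 11) since 3·4 = 12 ≡ 1, so λ ≡ 5.
  x = λ² - 3 - 6 = 25 - 9 ≡ 5; y = λ·(3 - 5) - 1 ≡ 0. → (5, 0)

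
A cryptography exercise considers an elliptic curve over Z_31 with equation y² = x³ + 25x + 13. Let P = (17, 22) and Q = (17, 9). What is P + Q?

O

The two points share x = 17 and their y-coordinates satisfy 22 + 9 ≡ 0 (mod 31), so they are inverses. Their sum is ∞.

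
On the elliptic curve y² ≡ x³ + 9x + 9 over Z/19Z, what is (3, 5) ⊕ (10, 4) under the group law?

(3, 5) + (10, 4). λ = (4 - 5)/(10 - 3) ≡ 18/7 mod 19. 7⁻¹ ≡ 11 (mod 19), so λ ≡ 8.
  x = λ² - 3 - 10 = 64 - 13 ≡ 13; y = λ·(3 - 13) - 5 ≡ 10. → (13, 10)

(13, 10)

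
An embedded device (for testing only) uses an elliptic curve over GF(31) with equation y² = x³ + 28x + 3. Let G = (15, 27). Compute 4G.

(5, 19)

Double-and-add on 4 = (100)₂. Start with G = (15, 27) for the leading 1-bit.
double: tangent at (15, 27): λ = (3·15² + 28)/(2·27) ≡ 21/23. 23⁻¹ ≡ 27 (mod 31) since 23·27 = 621 ≡ 1, so λ ≡ 21·27 ≡ 9.
  x = λ² - 15 - 15 = 81 - 30 ≡ 20; y = λ·(15 - 20) - 27 ≡ 21. → (20, 21)
double: tangent at (20, 21): λ = (3·20² + 28)/(2·21) ≡ 19/11. 11⁻¹ ≡ 17 (mod 31), so λ ≡ 19·17 ≡ 13.
  x = λ² - 20 - 20 = 169 - 40 ≡ 5; y = λ·(20 - 5) - 21 ≡ 19. → (5, 19)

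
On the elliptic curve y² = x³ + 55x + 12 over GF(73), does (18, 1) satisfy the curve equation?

y² = 1² ≡ 1; x³ + 55x + 12 = 6834 ≡ 45 (mod 73). 1 ≠ 45.

no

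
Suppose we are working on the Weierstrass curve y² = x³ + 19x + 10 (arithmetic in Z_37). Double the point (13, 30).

tangent at (13, 30): λ = (3·13² + 19)/(2·30) ≡ 8/23. 23⁻¹ ≡ 29 (mod 37), so λ ≡ 8·29 ≡ 10.
  x = λ² - 13 - 13 = 100 - 26 ≡ 0; y = λ·(13 - 0) - 30 ≡ 26. → (0, 26)

(0, 26)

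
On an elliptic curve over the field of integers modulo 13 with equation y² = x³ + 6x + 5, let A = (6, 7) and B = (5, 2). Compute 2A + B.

(2, 5)

First 2A:
Repeated addition: build up to 2A.
2A: tangent at (6, 7): λ = (3·6² + 6)/(2·7) ≡ 10/1. 1⁻¹ ≡ 1 (mod 13) since 1·1 = 1 ≡ 1, so λ ≡ 10·1 ≡ 10.
  x = λ² - 6 - 6 = 100 - 12 ≡ 10; y = λ·(6 - 10) - 7 ≡ 5. → (10, 5)
2A = (10, 5).
Finally 2A + B:
(10, 5) + (5, 2). λ = (2 - 5)/(5 - 10) ≡ 10/8 mod 13. 8⁻¹ ≡ 5 (mod 13) since 8·5 = 40 ≡ 1, so λ ≡ 11.
  x = λ² - 10 - 5 = 121 - 15 ≡ 2; y = λ·(10 - 2) - 5 ≡ 5. → (2, 5)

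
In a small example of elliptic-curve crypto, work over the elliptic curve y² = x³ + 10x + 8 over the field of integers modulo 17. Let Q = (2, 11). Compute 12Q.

(1, 11)

Repeated addition: build up to 12Q.
2Q: tangent at (2, 11): λ = (3·2² + 10)/(2·11) ≡ 5/5. 5⁻¹ ≡ 7 (mod 17) since 5·7 = 35 ≡ 1, so λ ≡ 5·7 ≡ 1.
  x = λ² - 2 - 2 = 1 - 4 ≡ 14; y = λ·(2 - 14) - 11 ≡ 11. → (14, 11)
3Q: (14, 11) + (2, 11). λ = (11 - 11)/(2 - 14) ≡ 0/5 mod 17. 5⁻¹ ≡ 7 (mod 17), so λ ≡ 0.
  x = λ² - 14 - 2 = 0 - 16 ≡ 1; y = λ·(14 - 1) - 11 ≡ 6. → (1, 6)
4Q: (1, 6) + (2, 11). λ = (11 - 6)/(2 - 1) ≡ 5/1 mod 17. 1⁻¹ ≡ 1 (mod 17) since 1·1 = 1 ≡ 1, so λ ≡ 5.
  x = λ² - 1 - 2 = 25 - 3 ≡ 5; y = λ·(1 - 5) - 6 ≡ 8. → (5, 8)
5Q: (5, 8) + (2, 11). λ = (11 - 8)/(2 - 5) ≡ 3/14 mod 17. 14⁻¹ ≡ 11 (mod 17), so λ ≡ 16.
  x = λ² - 5 - 2 = 256 - 7 ≡ 11; y = λ·(5 - 11) - 8 ≡ 15. → (11, 15)
6Q: (11, 15) + (2, 11). λ = (11 - 15)/(2 - 11) ≡ 13/8 mod 17. 8⁻¹ ≡ 15 (mod 17), so λ ≡ 8.
  x = λ² - 11 - 2 = 64 - 13 ≡ 0; y = λ·(11 - 0) - 15 ≡ 5. → (0, 5)
7Q: (0, 5) + (2, 11). λ = (11 - 5)/(2 - 0) ≡ 6/2 mod 17. 2⁻¹ ≡ 9 (mod 17) since 2·9 = 18 ≡ 1, so λ ≡ 3.
  x = λ² - 0 - 2 = 9 - 2 ≡ 7; y = λ·(0 - 7) - 5 ≡ 8. → (7, 8)
8Q: (7, 8) + (2, 11). λ = (11 - 8)/(2 - 7) ≡ 3/12 mod 17. 12⁻¹ ≡ 10 (mod 17) since 12·10 = 120 ≡ 1, so λ ≡ 13.
  x = λ² - 7 - 2 = 169 - 9 ≡ 7; y = λ·(7 - 7) - 8 ≡ 9. → (7, 9)
9Q: (7, 9) + (2, 11). λ = (11 - 9)/(2 - 7) ≡ 2/12 mod 17. 12⁻¹ ≡ 10 (mod 17) since 12·10 = 120 ≡ 1, so λ ≡ 3.
  x = λ² - 7 - 2 = 9 - 9 ≡ 0; y = λ·(7 - 0) - 9 ≡ 12. → (0, 12)
10Q: (0, 12) + (2, 11). λ = (11 - 12)/(2 - 0) ≡ 16/2 mod 17. 2⁻¹ ≡ 9 (mod 17), so λ ≡ 8.
  x = λ² - 0 - 2 = 64 - 2 ≡ 11; y = λ·(0 - 11) - 12 ≡ 2. → (11, 2)
11Q: (11, 2) + (2, 11). λ = (11 - 2)/(2 - 11) ≡ 9/8 mod 17. 8⁻¹ ≡ 15 (mod 17), so λ ≡ 16.
  x = λ² - 11 - 2 = 256 - 13 ≡ 5; y = λ·(11 - 5) - 2 ≡ 9. → (5, 9)
12Q: (5, 9) + (2, 11). λ = (11 - 9)/(2 - 5) ≡ 2/14 mod 17. 14⁻¹ ≡ 11 (mod 17) since 14·11 = 154 ≡ 1, so λ ≡ 5.
  x = λ² - 5 - 2 = 25 - 7 ≡ 1; y = λ·(5 - 1) - 9 ≡ 11. → (1, 11)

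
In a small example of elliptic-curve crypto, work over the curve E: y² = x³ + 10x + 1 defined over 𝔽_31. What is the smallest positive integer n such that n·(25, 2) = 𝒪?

6

2P: tangent at (25, 2): λ = (3·25² + 10)/(2·2) ≡ 25/4. 4⁻¹ ≡ 8 (mod 31) since 4·8 = 32 ≡ 1, so λ ≡ 25·8 ≡ 14.
  x = λ² - 25 - 25 = 196 - 50 ≡ 22; y = λ·(25 - 22) - 2 ≡ 9. → (22, 9)
3P: (22, 9) + (25, 2). λ = (2 - 9)/(25 - 22) ≡ 24/3 mod 31. 3⁻¹ ≡ 21 (mod 31), so λ ≡ 8.
  x = λ² - 22 - 25 = 64 - 47 ≡ 17; y = λ·(22 - 17) - 9 ≡ 0. → (17, 0)
4P: (17, 0) + (25, 2). λ = (2 - 0)/(25 - 17) ≡ 2/8 mod 31. 8⁻¹ ≡ 4 (mod 31) since 8·4 = 32 ≡ 1, so λ ≡ 8.
  x = λ² - 17 - 25 = 64 - 42 ≡ 22; y = λ·(17 - 22) - 0 ≡ 22. → (22, 22)
5P: (22, 22) + (25, 2). λ = (2 - 22)/(25 - 22) ≡ 11/3 mod 31. 3⁻¹ ≡ 21 (mod 31), so λ ≡ 14.
  x = λ² - 22 - 25 = 196 - 47 ≡ 25; y = λ·(22 - 25) - 22 ≡ 29. → (25, 29)
6P: (25, 29) + (25, 2): same x and y₁ ≡ -y₂, so the sum is 𝒪.
6P = 𝒪, so the order is 6.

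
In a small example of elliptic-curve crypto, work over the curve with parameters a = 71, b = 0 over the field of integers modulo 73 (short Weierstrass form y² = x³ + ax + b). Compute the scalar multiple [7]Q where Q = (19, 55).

Double-and-add on 7 = (111)₂. Start with Q = (19, 55) for the leading 1-bit.
double: tangent at (19, 55): λ = (3·19² + 71)/(2·55) ≡ 59/37. 37⁻¹ ≡ 2 (mod 73), so λ ≡ 59·2 ≡ 45.
  x = λ² - 19 - 19 = 2025 - 38 ≡ 16; y = λ·(19 - 16) - 55 ≡ 7. → (16, 7)
add Q: (16, 7) + (19, 55). λ = (55 - 7)/(19 - 16) ≡ 48/3 mod 73. 3⁻¹ ≡ 49 (mod 73), so λ ≡ 16.
  x = λ² - 16 - 19 = 256 - 35 ≡ 2; y = λ·(16 - 2) - 7 ≡ 71. → (2, 71)
double: tangent at (2, 71): λ = (3·2² + 71)/(2·71) ≡ 10/69. 69⁻¹ ≡ 18 (mod 73) since 69·18 = 1242 ≡ 1, so λ ≡ 10·18 ≡ 34.
  x = λ² - 2 - 2 = 1156 - 4 ≡ 57; y = λ·(2 - 57) - 71 ≡ 30. → (57, 30)
add Q: (57, 30) + (19, 55). λ = (55 - 30)/(19 - 57) ≡ 25/35 mod 73. 35⁻¹ ≡ 48 (mod 73) since 35·48 = 1680 ≡ 1, so λ ≡ 32.
  x = λ² - 57 - 19 = 1024 - 76 ≡ 72; y = λ·(57 - 72) - 30 ≡ 1. → (72, 1)

(72, 1)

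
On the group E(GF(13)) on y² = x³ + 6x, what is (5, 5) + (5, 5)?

(4, 7)

tangent at (5, 5): λ = (3·5² + 6)/(2·5) ≡ 3/10. 10⁻¹ ≡ 4 (mod 13), so λ ≡ 3·4 ≡ 12.
  x = λ² - 5 - 5 = 144 - 10 ≡ 4; y = λ·(5 - 4) - 5 ≡ 7. → (4, 7)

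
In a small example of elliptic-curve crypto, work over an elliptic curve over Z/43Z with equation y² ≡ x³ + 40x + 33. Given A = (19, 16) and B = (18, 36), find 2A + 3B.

(38, 3)

First 2A:
Repeated addition: build up to 2A.
2A: tangent at (19, 16): λ = (3·19² + 40)/(2·16) ≡ 5/32. 32⁻¹ ≡ 39 (mod 43), so λ ≡ 5·39 ≡ 23.
  x = λ² - 19 - 19 = 529 - 38 ≡ 18; y = λ·(19 - 18) - 16 ≡ 7. → (18, 7)
2A = (18, 7).
Next 3B:
Repeated addition: build up to 3B.
2B: tangent at (18, 36): λ = (3·18² + 40)/(2·36) ≡ 23/29. 29⁻¹ ≡ 3 (mod 43) since 29·3 = 87 ≡ 1, so λ ≡ 23·3 ≡ 26.
  x = λ² - 18 - 18 = 676 - 36 ≡ 38; y = λ·(18 - 38) - 36 ≡ 3. → (38, 3)
3B: (38, 3) + (18, 36). λ = (36 - 3)/(18 - 38) ≡ 33/23 mod 43. 23⁻¹ ≡ 15 (mod 43), so λ ≡ 22.
  x = λ² - 38 - 18 = 484 - 56 ≡ 41; y = λ·(38 - 41) - 3 ≡ 17. → (41, 17)
3B = (41, 17).
Finally 2A + 3B:
(18, 7) + (41, 17). λ = (17 - 7)/(41 - 18) ≡ 10/23 mod 43. 23⁻¹ ≡ 15 (mod 43), so λ ≡ 21.
  x = λ² - 18 - 41 = 441 - 59 ≡ 38; y = λ·(18 - 38) - 7 ≡ 3. → (38, 3)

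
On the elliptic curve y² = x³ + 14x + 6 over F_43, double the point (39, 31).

(9, 42)

tangent at (39, 31): λ = (3·39² + 14)/(2·31) ≡ 19/19. 19⁻¹ ≡ 34 (mod 43), so λ ≡ 19·34 ≡ 1.
  x = λ² - 39 - 39 = 1 - 78 ≡ 9; y = λ·(39 - 9) - 31 ≡ 42. → (9, 42)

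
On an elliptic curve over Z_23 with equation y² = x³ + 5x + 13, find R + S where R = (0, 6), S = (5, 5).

(0, 6) + (5, 5). λ = (5 - 6)/(5 - 0) ≡ 22/5 mod 23. 5⁻¹ ≡ 14 (mod 23), so λ ≡ 9.
  x = λ² - 0 - 5 = 81 - 5 ≡ 7; y = λ·(0 - 7) - 6 ≡ 0. → (7, 0)

(7, 0)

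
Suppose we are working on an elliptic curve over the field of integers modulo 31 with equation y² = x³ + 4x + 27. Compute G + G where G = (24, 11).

tangent at (24, 11): λ = (3·24² + 4)/(2·11) ≡ 27/22. 22⁻¹ ≡ 24 (mod 31), so λ ≡ 27·24 ≡ 28.
  x = λ² - 24 - 24 = 784 - 48 ≡ 23; y = λ·(24 - 23) - 11 ≡ 17. → (23, 17)

(23, 17)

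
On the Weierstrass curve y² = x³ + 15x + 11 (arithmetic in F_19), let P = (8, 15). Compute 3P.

Repeated addition: build up to 3P.
2P: tangent at (8, 15): λ = (3·8² + 15)/(2·15) ≡ 17/11. 11⁻¹ ≡ 7 (mod 19), so λ ≡ 17·7 ≡ 5.
  x = λ² - 8 - 8 = 25 - 16 ≡ 9; y = λ·(8 - 9) - 15 ≡ 18. → (9, 18)
3P: (9, 18) + (8, 15). λ = (15 - 18)/(8 - 9) ≡ 16/18 mod 19. 18⁻¹ ≡ 18 (mod 19) since 18·18 = 324 ≡ 1, so λ ≡ 3.
  x = λ² - 9 - 8 = 9 - 17 ≡ 11; y = λ·(9 - 11) - 18 ≡ 14. → (11, 14)

(11, 14)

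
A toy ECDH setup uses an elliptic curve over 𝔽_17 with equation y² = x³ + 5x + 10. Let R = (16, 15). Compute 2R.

tangent at (16, 15): λ = (3·16² + 5)/(2·15) ≡ 8/13. 13⁻¹ ≡ 4 (mod 17), so λ ≡ 8·4 ≡ 15.
  x = λ² - 16 - 16 = 225 - 32 ≡ 6; y = λ·(16 - 6) - 15 ≡ 16. → (6, 16)

(6, 16)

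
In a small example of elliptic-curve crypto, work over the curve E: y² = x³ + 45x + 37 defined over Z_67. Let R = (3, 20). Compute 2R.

(16, 37)

tangent at (3, 20): λ = (3·3² + 45)/(2·20) ≡ 5/40. 40⁻¹ ≡ 62 (mod 67), so λ ≡ 5·62 ≡ 42.
  x = λ² - 3 - 3 = 1764 - 6 ≡ 16; y = λ·(3 - 16) - 20 ≡ 37. → (16, 37)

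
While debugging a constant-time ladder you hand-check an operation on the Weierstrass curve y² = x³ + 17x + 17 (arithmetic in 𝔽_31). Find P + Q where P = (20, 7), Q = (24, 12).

(6, 26)

(20, 7) + (24, 12). λ = (12 - 7)/(24 - 20) ≡ 5/4 mod 31. 4⁻¹ ≡ 8 (mod 31) since 4·8 = 32 ≡ 1, so λ ≡ 9.
  x = λ² - 20 - 24 = 81 - 44 ≡ 6; y = λ·(20 - 6) - 7 ≡ 26. → (6, 26)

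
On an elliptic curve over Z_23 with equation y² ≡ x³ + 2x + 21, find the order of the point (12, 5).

7

2P: tangent at (12, 5): λ = (3·12² + 2)/(2·5) ≡ 20/10. 10⁻¹ ≡ 7 (mod 23) since 10·7 = 70 ≡ 1, so λ ≡ 20·7 ≡ 2.
  x = λ² - 12 - 12 = 4 - 24 ≡ 3; y = λ·(12 - 3) - 5 ≡ 13. → (3, 13)
3P: (3, 13) + (12, 5). λ = (5 - 13)/(12 - 3) ≡ 15/9 mod 23. 9⁻¹ ≡ 18 (mod 23) since 9·18 = 162 ≡ 1, so λ ≡ 17.
  x = λ² - 3 - 12 = 289 - 15 ≡ 21; y = λ·(3 - 21) - 13 ≡ 3. → (21, 3)
4P: (21, 3) + (12, 5). λ = (5 - 3)/(12 - 21) ≡ 2/14 mod 23. 14⁻¹ ≡ 5 (mod 23), so λ ≡ 10.
  x = λ² - 21 - 12 = 100 - 33 ≡ 21; y = λ·(21 - 21) - 3 ≡ 20. → (21, 20)
5P: (21, 20) + (12, 5). λ = (5 - 20)/(12 - 21) ≡ 8/14 mod 23. 14⁻¹ ≡ 5 (mod 23) since 14·5 = 70 ≡ 1, so λ ≡ 17.
  x = λ² - 21 - 12 = 289 - 33 ≡ 3; y = λ·(21 - 3) - 20 ≡ 10. → (3, 10)
6P: (3, 10) + (12, 5). λ = (5 - 10)/(12 - 3) ≡ 18/9 mod 23. 9⁻¹ ≡ 18 (mod 23), so λ ≡ 2.
  x = λ² - 3 - 12 = 4 - 15 ≡ 12; y = λ·(3 - 12) - 10 ≡ 18. → (12, 18)
7P: (12, 18) + (12, 5): same x and y₁ ≡ -y₂, so the sum is the point at infinity.
7P = the point at infinity, so the order is 7.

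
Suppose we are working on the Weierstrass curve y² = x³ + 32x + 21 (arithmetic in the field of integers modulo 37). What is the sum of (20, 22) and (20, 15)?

O

The two points share x = 20 and their y-coordinates satisfy 22 + 15 ≡ 0 (mod 37), so they are inverses. Their sum is 𝒪.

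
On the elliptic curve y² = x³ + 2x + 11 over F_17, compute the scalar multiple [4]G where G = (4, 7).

Repeated addition: build up to 4G.
2G: tangent at (4, 7): λ = (3·4² + 2)/(2·7) ≡ 16/14. 14⁻¹ ≡ 11 (mod 17), so λ ≡ 16·11 ≡ 6.
  x = λ² - 4 - 4 = 36 - 8 ≡ 11; y = λ·(4 - 11) - 7 ≡ 2. → (11, 2)
3G: (11, 2) + (4, 7). λ = (7 - 2)/(4 - 11) ≡ 5/10 mod 17. 10⁻¹ ≡ 12 (mod 17) since 10·12 = 120 ≡ 1, so λ ≡ 9.
  x = λ² - 11 - 4 = 81 - 15 ≡ 15; y = λ·(11 - 15) - 2 ≡ 13. → (15, 13)
4G: (15, 13) + (4, 7). λ = (7 - 13)/(4 - 15) ≡ 11/6 mod 17. 6⁻¹ ≡ 3 (mod 17), so λ ≡ 16.
  x = λ² - 15 - 4 = 256 - 19 ≡ 16; y = λ·(15 - 16) - 13 ≡ 5. → (16, 5)

(16, 5)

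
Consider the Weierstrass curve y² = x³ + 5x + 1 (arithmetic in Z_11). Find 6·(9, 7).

(0, 10)

Write Q = (9, 7).
Double-and-add on 6 = (110)₂. Start with Q = (9, 7) for the leading 1-bit.
double: tangent at (9, 7): λ = (3·9² + 5)/(2·7) ≡ 6/3. 3⁻¹ ≡ 4 (mod 11), so λ ≡ 6·4 ≡ 2.
  x = λ² - 9 - 9 = 4 - 18 ≡ 8; y = λ·(9 - 8) - 7 ≡ 6. → (8, 6)
add Q: (8, 6) + (9, 7). λ = (7 - 6)/(9 - 8) ≡ 1/1 mod 11. 1⁻¹ ≡ 1 (mod 11), so λ ≡ 1.
  x = λ² - 8 - 9 = 1 - 17 ≡ 6; y = λ·(8 - 6) - 6 ≡ 7. → (6, 7)
double: tangent at (6, 7): λ = (3·6² + 5)/(2·7) ≡ 3/3. 3⁻¹ ≡ 4 (mod 11), so λ ≡ 3·4 ≡ 1.
  x = λ² - 6 - 6 = 1 - 12 ≡ 0; y = λ·(6 - 0) - 7 ≡ 10. → (0, 10)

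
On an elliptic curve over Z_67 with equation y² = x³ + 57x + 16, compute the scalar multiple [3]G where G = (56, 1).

(12, 63)

Repeated addition: build up to 3G.
2G: tangent at (56, 1): λ = (3·56² + 57)/(2·1) ≡ 18/2. 2⁻¹ ≡ 34 (mod 67), so λ ≡ 18·34 ≡ 9.
  x = λ² - 56 - 56 = 81 - 112 ≡ 36; y = λ·(56 - 36) - 1 ≡ 45. → (36, 45)
3G: (36, 45) + (56, 1). λ = (1 - 45)/(56 - 36) ≡ 23/20 mod 67. 20⁻¹ ≡ 57 (mod 67), so λ ≡ 38.
  x = λ² - 36 - 56 = 1444 - 92 ≡ 12; y = λ·(36 - 12) - 45 ≡ 63. → (12, 63)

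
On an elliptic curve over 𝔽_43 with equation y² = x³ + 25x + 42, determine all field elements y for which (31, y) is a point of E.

x³ + 25x + 42 = 30608 ≡ 35 (mod 43).
Square roots of 35 mod 43: 11 and 32 (since 11² = 121 ≡ 35).

11, 32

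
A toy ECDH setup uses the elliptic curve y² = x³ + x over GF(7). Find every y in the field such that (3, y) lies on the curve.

x³ + 1x + 0 = 30 ≡ 2 (mod 7).
Square roots of 2 mod 7: 3 and 4 (since 3² = 9 ≡ 2).

3, 4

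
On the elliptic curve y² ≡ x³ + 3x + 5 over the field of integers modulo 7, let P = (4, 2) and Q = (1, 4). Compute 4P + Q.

(1, 3)

First 4P:
Double-and-add on 4 = (100)₂. Start with P = (4, 2) for the leading 1-bit.
double: tangent at (4, 2): λ = (3·4² + 3)/(2·2) ≡ 2/4. 4⁻¹ ≡ 2 (mod 7), so λ ≡ 2·2 ≡ 4.
  x = λ² - 4 - 4 = 16 - 8 ≡ 1; y = λ·(4 - 1) - 2 ≡ 3. → (1, 3)
double: tangent at (1, 3): λ = (3·1² + 3)/(2·3) ≡ 6/6. 6⁻¹ ≡ 6 (mod 7), so λ ≡ 6·6 ≡ 1.
  x = λ² - 1 - 1 = 1 - 2 ≡ 6; y = λ·(1 - 6) - 3 ≡ 6. → (6, 6)
4P = (6, 6).
Finally 4P + Q:
(6, 6) + (1, 4). λ = (4 - 6)/(1 - 6) ≡ 5/2 mod 7. 2⁻¹ ≡ 4 (mod 7), so λ ≡ 6.
  x = λ² - 6 - 1 = 36 - 7 ≡ 1; y = λ·(6 - 1) - 6 ≡ 3. → (1, 3)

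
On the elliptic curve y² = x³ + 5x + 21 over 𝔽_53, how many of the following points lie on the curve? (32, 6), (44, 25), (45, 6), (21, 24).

2

(32, 6): 6² ≡ 36, rhs ≡ 36 → on.
(44, 25): 25² ≡ 42, rhs ≡ 42 → on.
(45, 6): 6² ≡ 36, rhs ≡ 52 → off.
(21, 24): 24² ≡ 46, rhs ≡ 6 → off.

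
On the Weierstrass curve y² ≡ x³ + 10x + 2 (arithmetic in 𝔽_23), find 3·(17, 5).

Write Q = (17, 5).
Repeated addition: build up to 3Q.
2Q: tangent at (17, 5): λ = (3·17² + 10)/(2·5) ≡ 3/10. 10⁻¹ ≡ 7 (mod 23), so λ ≡ 3·7 ≡ 21.
  x = λ² - 17 - 17 = 441 - 34 ≡ 16; y = λ·(17 - 16) - 5 ≡ 16. → (16, 16)
3Q: (16, 16) + (17, 5). λ = (5 - 16)/(17 - 16) ≡ 12/1 mod 23. 1⁻¹ ≡ 1 (mod 23), so λ ≡ 12.
  x = λ² - 16 - 17 = 144 - 33 ≡ 19; y = λ·(16 - 19) - 16 ≡ 17. → (19, 17)

(19, 17)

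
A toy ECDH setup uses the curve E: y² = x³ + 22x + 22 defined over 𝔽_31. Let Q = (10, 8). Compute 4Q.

Repeated addition: build up to 4Q.
2Q: tangent at (10, 8): λ = (3·10² + 22)/(2·8) ≡ 12/16. 16⁻¹ ≡ 2 (mod 31), so λ ≡ 12·2 ≡ 24.
  x = λ² - 10 - 10 = 576 - 20 ≡ 29; y = λ·(10 - 29) - 8 ≡ 1. → (29, 1)
3Q: (29, 1) + (10, 8). λ = (8 - 1)/(10 - 29) ≡ 7/12 mod 31. 12⁻¹ ≡ 13 (mod 31) since 12·13 = 156 ≡ 1, so λ ≡ 29.
  x = λ² - 29 - 10 = 841 - 39 ≡ 27; y = λ·(29 - 27) - 1 ≡ 26. → (27, 26)
4Q: (27, 26) + (10, 8). λ = (8 - 26)/(10 - 27) ≡ 13/14 mod 31. 14⁻¹ ≡ 20 (mod 31) since 14·20 = 280 ≡ 1, so λ ≡ 12.
  x = λ² - 27 - 10 = 144 - 37 ≡ 14; y = λ·(27 - 14) - 26 ≡ 6. → (14, 6)

(14, 6)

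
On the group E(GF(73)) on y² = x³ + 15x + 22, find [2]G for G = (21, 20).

tangent at (21, 20): λ = (3·21² + 15)/(2·20) ≡ 24/40. 40⁻¹ ≡ 42 (mod 73) since 40·42 = 1680 ≡ 1, so λ ≡ 24·42 ≡ 59.
  x = λ² - 21 - 21 = 3481 - 42 ≡ 8; y = λ·(21 - 8) - 20 ≡ 17. → (8, 17)

(8, 17)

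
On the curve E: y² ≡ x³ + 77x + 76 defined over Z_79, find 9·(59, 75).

(44, 57)

Write Q = (59, 75).
Repeated addition: build up to 9Q.
2Q: tangent at (59, 75): λ = (3·59² + 77)/(2·75) ≡ 13/71. 71⁻¹ ≡ 69 (mod 79), so λ ≡ 13·69 ≡ 28.
  x = λ² - 59 - 59 = 784 - 118 ≡ 34; y = λ·(59 - 34) - 75 ≡ 72. → (34, 72)
3Q: (34, 72) + (59, 75). λ = (75 - 72)/(59 - 34) ≡ 3/25 mod 79. 25⁻¹ ≡ 19 (mod 79) since 25·19 = 475 ≡ 1, so λ ≡ 57.
  x = λ² - 34 - 59 = 3249 - 93 ≡ 75; y = λ·(34 - 75) - 72 ≡ 40. → (75, 40)
4Q: (75, 40) + (59, 75). λ = (75 - 40)/(59 - 75) ≡ 35/63 mod 79. 63⁻¹ ≡ 74 (mod 79) since 63·74 = 4662 ≡ 1, so λ ≡ 62.
  x = λ² - 75 - 59 = 3844 - 134 ≡ 76; y = λ·(75 - 76) - 40 ≡ 56. → (76, 56)
5Q: (76, 56) + (59, 75). λ = (75 - 56)/(59 - 76) ≡ 19/62 mod 79. 62⁻¹ ≡ 65 (mod 79), so λ ≡ 50.
  x = λ² - 76 - 59 = 2500 - 135 ≡ 74; y = λ·(76 - 74) - 56 ≡ 44. → (74, 44)
6Q: (74, 44) + (59, 75). λ = (75 - 44)/(59 - 74) ≡ 31/64 mod 79. 64⁻¹ ≡ 21 (mod 79), so λ ≡ 19.
  x = λ² - 74 - 59 = 361 - 133 ≡ 70; y = λ·(74 - 70) - 44 ≡ 32. → (70, 32)
7Q: (70, 32) + (59, 75). λ = (75 - 32)/(59 - 70) ≡ 43/68 mod 79. 68⁻¹ ≡ 43 (mod 79) since 68·43 = 2924 ≡ 1, so λ ≡ 32.
  x = λ² - 70 - 59 = 1024 - 129 ≡ 26; y = λ·(70 - 26) - 32 ≡ 33. → (26, 33)
8Q: (26, 33) + (59, 75). λ = (75 - 33)/(59 - 26) ≡ 42/33 mod 79. 33⁻¹ ≡ 12 (mod 79) since 33·12 = 396 ≡ 1, so λ ≡ 30.
  x = λ² - 26 - 59 = 900 - 85 ≡ 25; y = λ·(26 - 25) - 33 ≡ 76. → (25, 76)
9Q: (25, 76) + (59, 75). λ = (75 - 76)/(59 - 25) ≡ 78/34 mod 79. 34⁻¹ ≡ 7 (mod 79) since 34·7 = 238 ≡ 1, so λ ≡ 72.
  x = λ² - 25 - 59 = 5184 - 84 ≡ 44; y = λ·(25 - 44) - 76 ≡ 57. → (44, 57)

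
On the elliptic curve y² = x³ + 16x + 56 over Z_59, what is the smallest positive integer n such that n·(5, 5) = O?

2P: tangent at (5, 5): λ = (3·5² + 16)/(2·5) ≡ 32/10. 10⁻¹ ≡ 6 (mod 59) since 10·6 = 60 ≡ 1, so λ ≡ 32·6 ≡ 15.
  x = λ² - 5 - 5 = 225 - 10 ≡ 38; y = λ·(5 - 38) - 5 ≡ 31. → (38, 31)
3P: (38, 31) + (5, 5). λ = (5 - 31)/(5 - 38) ≡ 33/26 mod 59. 26⁻¹ ≡ 25 (mod 59) since 26·25 = 650 ≡ 1, so λ ≡ 58.
  x = λ² - 38 - 5 = 3364 - 43 ≡ 17; y = λ·(38 - 17) - 31 ≡ 7. → (17, 7)
4P: (17, 7) + (5, 5). λ = (5 - 7)/(5 - 17) ≡ 57/47 mod 59. 47⁻¹ ≡ 54 (mod 59), so λ ≡ 10.
  x = λ² - 17 - 5 = 100 - 22 ≡ 19; y = λ·(17 - 19) - 7 ≡ 32. → (19, 32)
5P: (19, 32) + (5, 5). λ = (5 - 32)/(5 - 19) ≡ 32/45 mod 59. 45⁻¹ ≡ 21 (mod 59), so λ ≡ 23.
  x = λ² - 19 - 5 = 529 - 24 ≡ 33; y = λ·(19 - 33) - 32 ≡ 0. → (33, 0)
6P: (33, 0) + (5, 5). λ = (5 - 0)/(5 - 33) ≡ 5/31 mod 59. 31⁻¹ ≡ 40 (mod 59) since 31·40 = 1240 ≡ 1, so λ ≡ 23.
  x = λ² - 33 - 5 = 529 - 38 ≡ 19; y = λ·(33 - 19) - 0 ≡ 27. → (19, 27)
7P: (19, 27) + (5, 5). λ = (5 - 27)/(5 - 19) ≡ 37/45 mod 59. 45⁻¹ ≡ 21 (mod 59), so λ ≡ 10.
  x = λ² - 19 - 5 = 100 - 24 ≡ 17; y = λ·(19 - 17) - 27 ≡ 52. → (17, 52)
8P: (17, 52) + (5, 5). λ = (5 - 52)/(5 - 17) ≡ 12/47 mod 59. 47⁻¹ ≡ 54 (mod 59), so λ ≡ 58.
  x = λ² - 17 - 5 = 3364 - 22 ≡ 38; y = λ·(17 - 38) - 52 ≡ 28. → (38, 28)
9P: (38, 28) + (5, 5). λ = (5 - 28)/(5 - 38) ≡ 36/26 mod 59. 26⁻¹ ≡ 25 (mod 59) since 26·25 = 650 ≡ 1, so λ ≡ 15.
  x = λ² - 38 - 5 = 225 - 43 ≡ 5; y = λ·(38 - 5) - 28 ≡ 54. → (5, 54)
10P: (5, 54) + (5, 5): same x and y₁ ≡ -y₂, so the sum is O.
10P = O, so the order is 10.

10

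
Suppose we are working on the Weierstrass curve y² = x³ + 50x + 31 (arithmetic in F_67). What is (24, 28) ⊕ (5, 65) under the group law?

(52, 23)

(24, 28) + (5, 65). λ = (65 - 28)/(5 - 24) ≡ 37/48 mod 67. 48⁻¹ ≡ 7 (mod 67) since 48·7 = 336 ≡ 1, so λ ≡ 58.
  x = λ² - 24 - 5 = 3364 - 29 ≡ 52; y = λ·(24 - 52) - 28 ≡ 23. → (52, 23)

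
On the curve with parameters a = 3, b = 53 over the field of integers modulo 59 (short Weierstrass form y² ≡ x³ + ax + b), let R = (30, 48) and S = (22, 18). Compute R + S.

(30, 48) + (22, 18). λ = (18 - 48)/(22 - 30) ≡ 29/51 mod 59. 51⁻¹ ≡ 22 (mod 59) since 51·22 = 1122 ≡ 1, so λ ≡ 48.
  x = λ² - 30 - 22 = 2304 - 52 ≡ 10; y = λ·(30 - 10) - 48 ≡ 27. → (10, 27)

(10, 27)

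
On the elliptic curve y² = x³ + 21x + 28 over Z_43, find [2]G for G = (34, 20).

tangent at (34, 20): λ = (3·34² + 21)/(2·20) ≡ 6/40. 40⁻¹ ≡ 14 (mod 43), so λ ≡ 6·14 ≡ 41.
  x = λ² - 34 - 34 = 1681 - 68 ≡ 22; y = λ·(34 - 22) - 20 ≡ 42. → (22, 42)

(22, 42)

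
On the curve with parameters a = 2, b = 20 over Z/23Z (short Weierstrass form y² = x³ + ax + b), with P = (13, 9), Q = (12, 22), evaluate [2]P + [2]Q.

First 2P:
Repeated addition: build up to 2P.
2P: tangent at (13, 9): λ = (3·13² + 2)/(2·9) ≡ 3/18. 18⁻¹ ≡ 9 (mod 23), so λ ≡ 3·9 ≡ 4.
  x = λ² - 13 - 13 = 16 - 26 ≡ 13; y = λ·(13 - 13) - 9 ≡ 14. → (13, 14)
2P = (13, 14).
Next 2Q:
Repeated addition: build up to 2Q.
2Q: tangent at (12, 22): λ = (3·12² + 2)/(2·22) ≡ 20/21. 21⁻¹ ≡ 11 (mod 23) since 21·11 = 231 ≡ 1, so λ ≡ 20·11 ≡ 13.
  x = λ² - 12 - 12 = 169 - 24 ≡ 7; y = λ·(12 - 7) - 22 ≡ 20. → (7, 20)
2Q = (7, 20).
Finally 2P + 2Q:
(13, 14) + (7, 20). λ = (20 - 14)/(7 - 13) ≡ 6/17 mod 23. 17⁻¹ ≡ 19 (mod 23), so λ ≡ 22.
  x = λ² - 13 - 7 = 484 - 20 ≡ 4; y = λ·(13 - 4) - 14 ≡ 0. → (4, 0)

(4, 0)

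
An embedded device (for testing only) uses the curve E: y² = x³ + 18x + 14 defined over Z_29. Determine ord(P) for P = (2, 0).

2

2P: (2, 0) + (2, 0): same x and y₁ ≡ -y₂, so the sum is O.
2P = O, so the order is 2.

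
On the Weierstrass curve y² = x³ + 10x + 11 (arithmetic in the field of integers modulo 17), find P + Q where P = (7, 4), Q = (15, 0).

(7, 4) + (15, 0). λ = (0 - 4)/(15 - 7) ≡ 13/8 mod 17. 8⁻¹ ≡ 15 (mod 17), so λ ≡ 8.
  x = λ² - 7 - 15 = 64 - 22 ≡ 8; y = λ·(7 - 8) - 4 ≡ 5. → (8, 5)

(8, 5)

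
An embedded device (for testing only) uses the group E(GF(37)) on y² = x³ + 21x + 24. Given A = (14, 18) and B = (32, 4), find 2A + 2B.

First 2A:
Repeated addition: build up to 2A.
2A: tangent at (14, 18): λ = (3·14² + 21)/(2·18) ≡ 17/36. 36⁻¹ ≡ 36 (mod 37) since 36·36 = 1296 ≡ 1, so λ ≡ 17·36 ≡ 20.
  x = λ² - 14 - 14 = 400 - 28 ≡ 2; y = λ·(14 - 2) - 18 ≡ 0. → (2, 0)
2A = (2, 0).
Next 2B:
Repeated addition: build up to 2B.
2B: tangent at (32, 4): λ = (3·32² + 21)/(2·4) ≡ 22/8. 8⁻¹ ≡ 14 (mod 37) since 8·14 = 112 ≡ 1, so λ ≡ 22·14 ≡ 12.
  x = λ² - 32 - 32 = 144 - 64 ≡ 6; y = λ·(32 - 6) - 4 ≡ 12. → (6, 12)
2B = (6, 12).
Finally 2A + 2B:
(2, 0) + (6, 12). λ = (12 - 0)/(6 - 2) ≡ 12/4 mod 37. 4⁻¹ ≡ 28 (mod 37) since 4·28 = 112 ≡ 1, so λ ≡ 3.
  x = λ² - 2 - 6 = 9 - 8 ≡ 1; y = λ·(2 - 1) - 0 ≡ 3. → (1, 3)

(1, 3)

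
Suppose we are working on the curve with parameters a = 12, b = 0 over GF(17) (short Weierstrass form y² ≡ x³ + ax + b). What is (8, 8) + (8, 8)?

tangent at (8, 8): λ = (3·8² + 12)/(2·8) ≡ 0/16. 16⁻¹ ≡ 16 (mod 17) since 16·16 = 256 ≡ 1, so λ ≡ 0·16 ≡ 0.
  x = λ² - 8 - 8 = 0 - 16 ≡ 1; y = λ·(8 - 1) - 8 ≡ 9. → (1, 9)

(1, 9)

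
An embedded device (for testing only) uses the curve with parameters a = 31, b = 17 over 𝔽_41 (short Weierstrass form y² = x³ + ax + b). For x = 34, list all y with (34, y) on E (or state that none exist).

x³ + 31x + 17 = 40375 ≡ 31 (mod 41).
Square roots of 31 mod 41: 20 and 21 (since 20² = 400 ≡ 31).

20, 21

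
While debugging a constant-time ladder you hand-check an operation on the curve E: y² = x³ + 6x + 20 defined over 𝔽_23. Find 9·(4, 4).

Write G = (4, 4).
Repeated addition: build up to 9G.
2G: tangent at (4, 4): λ = (3·4² + 6)/(2·4) ≡ 8/8. 8⁻¹ ≡ 3 (mod 23), so λ ≡ 8·3 ≡ 1.
  x = λ² - 4 - 4 = 1 - 8 ≡ 16; y = λ·(4 - 16) - 4 ≡ 7. → (16, 7)
3G: (16, 7) + (4, 4). λ = (4 - 7)/(4 - 16) ≡ 20/11 mod 23. 11⁻¹ ≡ 21 (mod 23) since 11·21 = 231 ≡ 1, so λ ≡ 6.
  x = λ² - 16 - 4 = 36 - 20 ≡ 16; y = λ·(16 - 16) - 7 ≡ 16. → (16, 16)
4G: (16, 16) + (4, 4). λ = (4 - 16)/(4 - 16) ≡ 11/11 mod 23. 11⁻¹ ≡ 21 (mod 23), so λ ≡ 1.
  x = λ² - 16 - 4 = 1 - 20 ≡ 4; y = λ·(16 - 4) - 16 ≡ 19. → (4, 19)
5G: (4, 19) + (4, 4): same x and y₁ ≡ -y₂, so the sum is O.
6G: O + (4, 4) = (4, 4) (identity).
7G: tangent at (4, 4): λ = (3·4² + 6)/(2·4) ≡ 8/8. 8⁻¹ ≡ 3 (mod 23) since 8·3 = 24 ≡ 1, so λ ≡ 8·3 ≡ 1.
  x = λ² - 4 - 4 = 1 - 8 ≡ 16; y = λ·(4 - 16) - 4 ≡ 7. → (16, 7)
8G: (16, 7) + (4, 4). λ = (4 - 7)/(4 - 16) ≡ 20/11 mod 23. 11⁻¹ ≡ 21 (mod 23) since 11·21 = 231 ≡ 1, so λ ≡ 6.
  x = λ² - 16 - 4 = 36 - 20 ≡ 16; y = λ·(16 - 16) - 7 ≡ 16. → (16, 16)
9G: (16, 16) + (4, 4). λ = (4 - 16)/(4 - 16) ≡ 11/11 mod 23. 11⁻¹ ≡ 21 (mod 23), so λ ≡ 1.
  x = λ² - 16 - 4 = 1 - 20 ≡ 4; y = λ·(16 - 4) - 16 ≡ 19. → (4, 19)

(4, 19)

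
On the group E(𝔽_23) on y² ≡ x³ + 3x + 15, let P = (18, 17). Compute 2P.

(12, 13)

tangent at (18, 17): λ = (3·18² + 3)/(2·17) ≡ 9/11. 11⁻¹ ≡ 21 (mod 23), so λ ≡ 9·21 ≡ 5.
  x = λ² - 18 - 18 = 25 - 36 ≡ 12; y = λ·(18 - 12) - 17 ≡ 13. → (12, 13)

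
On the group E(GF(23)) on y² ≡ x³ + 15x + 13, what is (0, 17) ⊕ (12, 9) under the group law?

(14, 0)

(0, 17) + (12, 9). λ = (9 - 17)/(12 - 0) ≡ 15/12 mod 23. 12⁻¹ ≡ 2 (mod 23), so λ ≡ 7.
  x = λ² - 0 - 12 = 49 - 12 ≡ 14; y = λ·(0 - 14) - 17 ≡ 0. → (14, 0)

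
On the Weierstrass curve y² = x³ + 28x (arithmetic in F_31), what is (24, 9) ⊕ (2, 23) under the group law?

(24, 9) + (2, 23). λ = (23 - 9)/(2 - 24) ≡ 14/9 mod 31. 9⁻¹ ≡ 7 (mod 31), so λ ≡ 5.
  x = λ² - 24 - 2 = 25 - 26 ≡ 30; y = λ·(24 - 30) - 9 ≡ 23. → (30, 23)

(30, 23)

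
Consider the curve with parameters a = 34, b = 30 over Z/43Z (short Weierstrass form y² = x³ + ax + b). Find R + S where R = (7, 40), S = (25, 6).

(7, 40) + (25, 6). λ = (6 - 40)/(25 - 7) ≡ 9/18 mod 43. 18⁻¹ ≡ 12 (mod 43) since 18·12 = 216 ≡ 1, so λ ≡ 22.
  x = λ² - 7 - 25 = 484 - 32 ≡ 22; y = λ·(7 - 22) - 40 ≡ 17. → (22, 17)

(22, 17)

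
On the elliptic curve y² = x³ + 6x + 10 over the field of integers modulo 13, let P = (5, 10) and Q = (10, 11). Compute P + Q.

(10, 2)

(5, 10) + (10, 11). λ = (11 - 10)/(10 - 5) ≡ 1/5 mod 13. 5⁻¹ ≡ 8 (mod 13), so λ ≡ 8.
  x = λ² - 5 - 10 = 64 - 15 ≡ 10; y = λ·(5 - 10) - 10 ≡ 2. → (10, 2)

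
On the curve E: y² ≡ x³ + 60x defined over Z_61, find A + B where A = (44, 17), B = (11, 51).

(47, 36)

(44, 17) + (11, 51). λ = (51 - 17)/(11 - 44) ≡ 34/28 mod 61. 28⁻¹ ≡ 24 (mod 61), so λ ≡ 23.
  x = λ² - 44 - 11 = 529 - 55 ≡ 47; y = λ·(44 - 47) - 17 ≡ 36. → (47, 36)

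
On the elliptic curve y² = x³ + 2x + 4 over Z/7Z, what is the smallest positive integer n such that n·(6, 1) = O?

10

2P: tangent at (6, 1): λ = (3·6² + 2)/(2·1) ≡ 5/2. 2⁻¹ ≡ 4 (mod 7), so λ ≡ 5·4 ≡ 6.
  x = λ² - 6 - 6 = 36 - 12 ≡ 3; y = λ·(6 - 3) - 1 ≡ 3. → (3, 3)
3P: (3, 3) + (6, 1). λ = (1 - 3)/(6 - 3) ≡ 5/3 mod 7. 3⁻¹ ≡ 5 (mod 7), so λ ≡ 4.
  x = λ² - 3 - 6 = 16 - 9 ≡ 0; y = λ·(3 - 0) - 3 ≡ 2. → (0, 2)
4P: (0, 2) + (6, 1). λ = (1 - 2)/(6 - 0) ≡ 6/6 mod 7. 6⁻¹ ≡ 6 (mod 7) since 6·6 = 36 ≡ 1, so λ ≡ 1.
  x = λ² - 0 - 6 = 1 - 6 ≡ 2; y = λ·(0 - 2) - 2 ≡ 3. → (2, 3)
5P: (2, 3) + (6, 1). λ = (1 - 3)/(6 - 2) ≡ 5/4 mod 7. 4⁻¹ ≡ 2 (mod 7) since 4·2 = 8 ≡ 1, so λ ≡ 3.
  x = λ² - 2 - 6 = 9 - 8 ≡ 1; y = λ·(2 - 1) - 3 ≡ 0. → (1, 0)
6P: (1, 0) + (6, 1). λ = (1 - 0)/(6 - 1) ≡ 1/5 mod 7. 5⁻¹ ≡ 3 (mod 7), so λ ≡ 3.
  x = λ² - 1 - 6 = 9 - 7 ≡ 2; y = λ·(1 - 2) - 0 ≡ 4. → (2, 4)
7P: (2, 4) + (6, 1). λ = (1 - 4)/(6 - 2) ≡ 4/4 mod 7. 4⁻¹ ≡ 2 (mod 7), so λ ≡ 1.
  x = λ² - 2 - 6 = 1 - 8 ≡ 0; y = λ·(2 - 0) - 4 ≡ 5. → (0, 5)
8P: (0, 5) + (6, 1). λ = (1 - 5)/(6 - 0) ≡ 3/6 mod 7. 6⁻¹ ≡ 6 (mod 7) since 6·6 = 36 ≡ 1, so λ ≡ 4.
  x = λ² - 0 - 6 = 16 - 6 ≡ 3; y = λ·(0 - 3) - 5 ≡ 4. → (3, 4)
9P: (3, 4) + (6, 1). λ = (1 - 4)/(6 - 3) ≡ 4/3 mod 7. 3⁻¹ ≡ 5 (mod 7) since 3·5 = 15 ≡ 1, so λ ≡ 6.
  x = λ² - 3 - 6 = 36 - 9 ≡ 6; y = λ·(3 - 6) - 4 ≡ 6. → (6, 6)
10P: (6, 6) + (6, 1): same x and y₁ ≡ -y₂, so the sum is O.
10P = O, so the order is 10.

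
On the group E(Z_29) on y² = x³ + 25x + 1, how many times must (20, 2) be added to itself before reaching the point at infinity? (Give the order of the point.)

2P: tangent at (20, 2): λ = (3·20² + 25)/(2·2) ≡ 7/4. 4⁻¹ ≡ 22 (mod 29) since 4·22 = 88 ≡ 1, so λ ≡ 7·22 ≡ 9.
  x = λ² - 20 - 20 = 81 - 40 ≡ 12; y = λ·(20 - 12) - 2 ≡ 12. → (12, 12)
3P: (12, 12) + (20, 2). λ = (2 - 12)/(20 - 12) ≡ 19/8 mod 29. 8⁻¹ ≡ 11 (mod 29), so λ ≡ 6.
  x = λ² - 12 - 20 = 36 - 32 ≡ 4; y = λ·(12 - 4) - 12 ≡ 7. → (4, 7)
4P: (4, 7) + (20, 2). λ = (2 - 7)/(20 - 4) ≡ 24/16 mod 29. 16⁻¹ ≡ 20 (mod 29) since 16·20 = 320 ≡ 1, so λ ≡ 16.
  x = λ² - 4 - 20 = 256 - 24 ≡ 0; y = λ·(4 - 0) - 7 ≡ 28. → (0, 28)
5P: (0, 28) + (20, 2). λ = (2 - 28)/(20 - 0) ≡ 3/20 mod 29. 20⁻¹ ≡ 16 (mod 29) since 20·16 = 320 ≡ 1, so λ ≡ 19.
  x = λ² - 0 - 20 = 361 - 20 ≡ 22; y = λ·(0 - 22) - 28 ≡ 18. → (22, 18)
6P: (22, 18) + (20, 2). λ = (2 - 18)/(20 - 22) ≡ 13/27 mod 29. 27⁻¹ ≡ 14 (mod 29), so λ ≡ 8.
  x = λ² - 22 - 20 = 64 - 42 ≡ 22; y = λ·(22 - 22) - 18 ≡ 11. → (22, 11)
7P: (22, 11) + (20, 2). λ = (2 - 11)/(20 - 22) ≡ 20/27 mod 29. 27⁻¹ ≡ 14 (mod 29) since 27·14 = 378 ≡ 1, so λ ≡ 19.
  x = λ² - 22 - 20 = 361 - 42 ≡ 0; y = λ·(22 - 0) - 11 ≡ 1. → (0, 1)
8P: (0, 1) + (20, 2). λ = (2 - 1)/(20 - 0) ≡ 1/20 mod 29. 20⁻¹ ≡ 16 (mod 29) since 20·16 = 320 ≡ 1, so λ ≡ 16.
  x = λ² - 0 - 20 = 256 - 20 ≡ 4; y = λ·(0 - 4) - 1 ≡ 22. → (4, 22)
9P: (4, 22) + (20, 2). λ = (2 - 22)/(20 - 4) ≡ 9/16 mod 29. 16⁻¹ ≡ 20 (mod 29) since 16·20 = 320 ≡ 1, so λ ≡ 6.
  x = λ² - 4 - 20 = 36 - 24 ≡ 12; y = λ·(4 - 12) - 22 ≡ 17. → (12, 17)
10P: (12, 17) + (20, 2). λ = (2 - 17)/(20 - 12) ≡ 14/8 mod 29. 8⁻¹ ≡ 11 (mod 29) since 8·11 = 88 ≡ 1, so λ ≡ 9.
  x = λ² - 12 - 20 = 81 - 32 ≡ 20; y = λ·(12 - 20) - 17 ≡ 27. → (20, 27)
11P: (20, 27) + (20, 2): same x and y₁ ≡ -y₂, so the sum is the point at infinity.
11P = the point at infinity, so the order is 11.

11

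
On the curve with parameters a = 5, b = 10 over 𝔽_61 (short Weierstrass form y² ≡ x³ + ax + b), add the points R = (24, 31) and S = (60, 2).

(24, 31) + (60, 2). λ = (2 - 31)/(60 - 24) ≡ 32/36 mod 61. 36⁻¹ ≡ 39 (mod 61) since 36·39 = 1404 ≡ 1, so λ ≡ 28.
  x = λ² - 24 - 60 = 784 - 84 ≡ 29; y = λ·(24 - 29) - 31 ≡ 12. → (29, 12)

(29, 12)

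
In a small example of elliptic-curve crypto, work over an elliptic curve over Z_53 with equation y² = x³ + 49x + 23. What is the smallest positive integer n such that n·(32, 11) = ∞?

3

2P: tangent at (32, 11): λ = (3·32² + 49)/(2·11) ≡ 47/22. 22⁻¹ ≡ 41 (mod 53), so λ ≡ 47·41 ≡ 19.
  x = λ² - 32 - 32 = 361 - 64 ≡ 32; y = λ·(32 - 32) - 11 ≡ 42. → (32, 42)
3P: (32, 42) + (32, 11): same x and y₁ ≡ -y₂, so the sum is ∞.
3P = ∞, so the order is 3.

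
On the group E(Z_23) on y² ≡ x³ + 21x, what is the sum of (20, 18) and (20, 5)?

O

The two points share x = 20 and their y-coordinates satisfy 18 + 5 ≡ 0 (mod 23), so they are inverses. Their sum is O.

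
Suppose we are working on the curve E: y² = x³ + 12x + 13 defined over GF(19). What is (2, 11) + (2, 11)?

(3, 0)

tangent at (2, 11): λ = (3·2² + 12)/(2·11) ≡ 5/3. 3⁻¹ ≡ 13 (mod 19), so λ ≡ 5·13 ≡ 8.
  x = λ² - 2 - 2 = 64 - 4 ≡ 3; y = λ·(2 - 3) - 11 ≡ 0. → (3, 0)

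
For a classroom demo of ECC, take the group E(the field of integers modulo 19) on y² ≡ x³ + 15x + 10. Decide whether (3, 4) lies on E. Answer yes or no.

y² = 4² ≡ 16; x³ + 15x + 10 = 82 ≡ 6 (mod 19). 16 ≠ 6.

no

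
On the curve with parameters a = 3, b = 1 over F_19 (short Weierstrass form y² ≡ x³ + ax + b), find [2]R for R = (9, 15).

tangent at (9, 15): λ = (3·9² + 3)/(2·15) ≡ 18/11. 11⁻¹ ≡ 7 (mod 19), so λ ≡ 18·7 ≡ 12.
  x = λ² - 9 - 9 = 144 - 18 ≡ 12; y = λ·(9 - 12) - 15 ≡ 6. → (12, 6)

(12, 6)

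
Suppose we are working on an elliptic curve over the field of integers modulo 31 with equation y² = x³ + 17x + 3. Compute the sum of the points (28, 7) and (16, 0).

(22, 12)

(28, 7) + (16, 0). λ = (0 - 7)/(16 - 28) ≡ 24/19 mod 31. 19⁻¹ ≡ 18 (mod 31), so λ ≡ 29.
  x = λ² - 28 - 16 = 841 - 44 ≡ 22; y = λ·(28 - 22) - 7 ≡ 12. → (22, 12)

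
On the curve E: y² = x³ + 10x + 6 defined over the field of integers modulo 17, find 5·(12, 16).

(13, 15)

Write Q = (12, 16).
Repeated addition: build up to 5Q.
2Q: tangent at (12, 16): λ = (3·12² + 10)/(2·16) ≡ 0/15. 15⁻¹ ≡ 8 (mod 17), so λ ≡ 0·8 ≡ 0.
  x = λ² - 12 - 12 = 0 - 24 ≡ 10; y = λ·(12 - 10) - 16 ≡ 1. → (10, 1)
3Q: (10, 1) + (12, 16). λ = (16 - 1)/(12 - 10) ≡ 15/2 mod 17. 2⁻¹ ≡ 9 (mod 17), so λ ≡ 16.
  x = λ² - 10 - 12 = 256 - 22 ≡ 13; y = λ·(10 - 13) - 1 ≡ 2. → (13, 2)
4Q: (13, 2) + (12, 16). λ = (16 - 2)/(12 - 13) ≡ 14/16 mod 17. 16⁻¹ ≡ 16 (mod 17) since 16·16 = 256 ≡ 1, so λ ≡ 3.
  x = λ² - 13 - 12 = 9 - 25 ≡ 1; y = λ·(13 - 1) - 2 ≡ 0. → (1, 0)
5Q: (1, 0) + (12, 16). λ = (16 - 0)/(12 - 1) ≡ 16/11 mod 17. 11⁻¹ ≡ 14 (mod 17) since 11·14 = 154 ≡ 1, so λ ≡ 3.
  x = λ² - 1 - 12 = 9 - 13 ≡ 13; y = λ·(1 - 13) - 0 ≡ 15. → (13, 15)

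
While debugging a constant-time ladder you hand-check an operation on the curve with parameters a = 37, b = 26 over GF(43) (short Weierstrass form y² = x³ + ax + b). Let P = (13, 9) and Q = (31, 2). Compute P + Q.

(3, 11)

(13, 9) + (31, 2). λ = (2 - 9)/(31 - 13) ≡ 36/18 mod 43. 18⁻¹ ≡ 12 (mod 43), so λ ≡ 2.
  x = λ² - 13 - 31 = 4 - 44 ≡ 3; y = λ·(13 - 3) - 9 ≡ 11. → (3, 11)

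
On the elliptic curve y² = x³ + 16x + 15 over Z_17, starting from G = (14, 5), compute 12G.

Repeated addition: build up to 12G.
2G: tangent at (14, 5): λ = (3·14² + 16)/(2·5) ≡ 9/10. 10⁻¹ ≡ 12 (mod 17) since 10·12 = 120 ≡ 1, so λ ≡ 9·12 ≡ 6.
  x = λ² - 14 - 14 = 36 - 28 ≡ 8; y = λ·(14 - 8) - 5 ≡ 14. → (8, 14)
3G: (8, 14) + (14, 5). λ = (5 - 14)/(14 - 8) ≡ 8/6 mod 17. 6⁻¹ ≡ 3 (mod 17) since 6·3 = 18 ≡ 1, so λ ≡ 7.
  x = λ² - 8 - 14 = 49 - 22 ≡ 10; y = λ·(8 - 10) - 14 ≡ 6. → (10, 6)
4G: (10, 6) + (14, 5). λ = (5 - 6)/(14 - 10) ≡ 16/4 mod 17. 4⁻¹ ≡ 13 (mod 17), so λ ≡ 4.
  x = λ² - 10 - 14 = 16 - 24 ≡ 9; y = λ·(10 - 9) - 6 ≡ 15. → (9, 15)
5G: (9, 15) + (14, 5). λ = (5 - 15)/(14 - 9) ≡ 7/5 mod 17. 5⁻¹ ≡ 7 (mod 17), so λ ≡ 15.
  x = λ² - 9 - 14 = 225 - 23 ≡ 15; y = λ·(9 - 15) - 15 ≡ 14. → (15, 14)
6G: (15, 14) + (14, 5). λ = (5 - 14)/(14 - 15) ≡ 8/16 mod 17. 16⁻¹ ≡ 16 (mod 17) since 16·16 = 256 ≡ 1, so λ ≡ 9.
  x = λ² - 15 - 14 = 81 - 29 ≡ 1; y = λ·(15 - 1) - 14 ≡ 10. → (1, 10)
7G: (1, 10) + (14, 5). λ = (5 - 10)/(14 - 1) ≡ 12/13 mod 17. 13⁻¹ ≡ 4 (mod 17), so λ ≡ 14.
  x = λ² - 1 - 14 = 196 - 15 ≡ 11; y = λ·(1 - 11) - 10 ≡ 3. → (11, 3)
8G: (11, 3) + (14, 5). λ = (5 - 3)/(14 - 11) ≡ 2/3 mod 17. 3⁻¹ ≡ 6 (mod 17) since 3·6 = 18 ≡ 1, so λ ≡ 12.
  x = λ² - 11 - 14 = 144 - 25 ≡ 0; y = λ·(11 - 0) - 3 ≡ 10. → (0, 10)
9G: (0, 10) + (14, 5). λ = (5 - 10)/(14 - 0) ≡ 12/14 mod 17. 14⁻¹ ≡ 11 (mod 17), so λ ≡ 13.
  x = λ² - 0 - 14 = 169 - 14 ≡ 2; y = λ·(0 - 2) - 10 ≡ 15. → (2, 15)
10G: (2, 15) + (14, 5). λ = (5 - 15)/(14 - 2) ≡ 7/12 mod 17. 12⁻¹ ≡ 10 (mod 17) since 12·10 = 120 ≡ 1, so λ ≡ 2.
  x = λ² - 2 - 14 = 4 - 16 ≡ 5; y = λ·(2 - 5) - 15 ≡ 13. → (5, 13)
11G: (5, 13) + (14, 5). λ = (5 - 13)/(14 - 5) ≡ 9/9 mod 17. 9⁻¹ ≡ 2 (mod 17), so λ ≡ 1.
  x = λ² - 5 - 14 = 1 - 19 ≡ 16; y = λ·(5 - 16) - 13 ≡ 10. → (16, 10)
12G: (16, 10) + (14, 5). λ = (5 - 10)/(14 - 16) ≡ 12/15 mod 17. 15⁻¹ ≡ 8 (mod 17), so λ ≡ 11.
  x = λ² - 16 - 14 = 121 - 30 ≡ 6; y = λ·(16 - 6) - 10 ≡ 15. → (6, 15)

(6, 15)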